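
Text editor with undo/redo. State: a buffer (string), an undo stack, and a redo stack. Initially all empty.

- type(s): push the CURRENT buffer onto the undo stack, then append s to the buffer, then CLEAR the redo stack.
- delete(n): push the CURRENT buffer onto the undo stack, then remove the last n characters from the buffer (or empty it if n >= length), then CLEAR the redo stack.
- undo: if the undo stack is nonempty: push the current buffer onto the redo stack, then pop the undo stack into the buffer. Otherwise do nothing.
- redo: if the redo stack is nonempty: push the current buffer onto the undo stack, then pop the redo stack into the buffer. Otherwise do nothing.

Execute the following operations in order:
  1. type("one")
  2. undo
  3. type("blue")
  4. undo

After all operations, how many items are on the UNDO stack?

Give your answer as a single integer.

Answer: 0

Derivation:
After op 1 (type): buf='one' undo_depth=1 redo_depth=0
After op 2 (undo): buf='(empty)' undo_depth=0 redo_depth=1
After op 3 (type): buf='blue' undo_depth=1 redo_depth=0
After op 4 (undo): buf='(empty)' undo_depth=0 redo_depth=1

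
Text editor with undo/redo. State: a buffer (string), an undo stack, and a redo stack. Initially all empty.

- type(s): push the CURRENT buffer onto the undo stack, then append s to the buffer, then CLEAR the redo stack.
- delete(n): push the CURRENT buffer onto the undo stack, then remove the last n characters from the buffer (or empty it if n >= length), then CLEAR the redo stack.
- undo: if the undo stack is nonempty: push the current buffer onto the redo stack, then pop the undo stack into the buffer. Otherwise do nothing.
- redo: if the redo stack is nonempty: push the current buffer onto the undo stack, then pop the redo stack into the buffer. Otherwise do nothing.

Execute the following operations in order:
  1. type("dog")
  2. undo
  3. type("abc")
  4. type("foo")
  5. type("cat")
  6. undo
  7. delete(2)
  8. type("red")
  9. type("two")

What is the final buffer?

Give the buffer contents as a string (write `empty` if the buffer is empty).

After op 1 (type): buf='dog' undo_depth=1 redo_depth=0
After op 2 (undo): buf='(empty)' undo_depth=0 redo_depth=1
After op 3 (type): buf='abc' undo_depth=1 redo_depth=0
After op 4 (type): buf='abcfoo' undo_depth=2 redo_depth=0
After op 5 (type): buf='abcfoocat' undo_depth=3 redo_depth=0
After op 6 (undo): buf='abcfoo' undo_depth=2 redo_depth=1
After op 7 (delete): buf='abcf' undo_depth=3 redo_depth=0
After op 8 (type): buf='abcfred' undo_depth=4 redo_depth=0
After op 9 (type): buf='abcfredtwo' undo_depth=5 redo_depth=0

Answer: abcfredtwo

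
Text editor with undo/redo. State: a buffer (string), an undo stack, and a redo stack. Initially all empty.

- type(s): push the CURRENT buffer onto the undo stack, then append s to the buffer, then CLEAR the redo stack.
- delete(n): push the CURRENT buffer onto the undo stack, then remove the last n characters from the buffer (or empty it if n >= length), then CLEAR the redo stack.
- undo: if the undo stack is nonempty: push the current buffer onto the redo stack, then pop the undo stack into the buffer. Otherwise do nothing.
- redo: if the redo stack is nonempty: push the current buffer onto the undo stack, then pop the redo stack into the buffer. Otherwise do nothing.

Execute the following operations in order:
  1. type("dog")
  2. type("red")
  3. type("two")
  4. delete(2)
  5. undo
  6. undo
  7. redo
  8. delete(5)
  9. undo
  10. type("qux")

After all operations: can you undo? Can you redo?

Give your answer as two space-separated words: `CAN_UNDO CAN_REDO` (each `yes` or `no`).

After op 1 (type): buf='dog' undo_depth=1 redo_depth=0
After op 2 (type): buf='dogred' undo_depth=2 redo_depth=0
After op 3 (type): buf='dogredtwo' undo_depth=3 redo_depth=0
After op 4 (delete): buf='dogredt' undo_depth=4 redo_depth=0
After op 5 (undo): buf='dogredtwo' undo_depth=3 redo_depth=1
After op 6 (undo): buf='dogred' undo_depth=2 redo_depth=2
After op 7 (redo): buf='dogredtwo' undo_depth=3 redo_depth=1
After op 8 (delete): buf='dogr' undo_depth=4 redo_depth=0
After op 9 (undo): buf='dogredtwo' undo_depth=3 redo_depth=1
After op 10 (type): buf='dogredtwoqux' undo_depth=4 redo_depth=0

Answer: yes no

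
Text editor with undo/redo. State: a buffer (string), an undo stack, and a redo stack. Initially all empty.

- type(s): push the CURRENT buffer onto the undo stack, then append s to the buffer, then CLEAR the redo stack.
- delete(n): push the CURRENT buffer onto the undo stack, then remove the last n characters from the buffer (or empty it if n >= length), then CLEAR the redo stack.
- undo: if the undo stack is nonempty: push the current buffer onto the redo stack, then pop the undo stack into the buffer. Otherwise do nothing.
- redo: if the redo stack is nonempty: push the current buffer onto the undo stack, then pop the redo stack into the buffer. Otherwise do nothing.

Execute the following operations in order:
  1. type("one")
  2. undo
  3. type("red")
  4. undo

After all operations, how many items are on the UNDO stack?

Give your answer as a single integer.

Answer: 0

Derivation:
After op 1 (type): buf='one' undo_depth=1 redo_depth=0
After op 2 (undo): buf='(empty)' undo_depth=0 redo_depth=1
After op 3 (type): buf='red' undo_depth=1 redo_depth=0
After op 4 (undo): buf='(empty)' undo_depth=0 redo_depth=1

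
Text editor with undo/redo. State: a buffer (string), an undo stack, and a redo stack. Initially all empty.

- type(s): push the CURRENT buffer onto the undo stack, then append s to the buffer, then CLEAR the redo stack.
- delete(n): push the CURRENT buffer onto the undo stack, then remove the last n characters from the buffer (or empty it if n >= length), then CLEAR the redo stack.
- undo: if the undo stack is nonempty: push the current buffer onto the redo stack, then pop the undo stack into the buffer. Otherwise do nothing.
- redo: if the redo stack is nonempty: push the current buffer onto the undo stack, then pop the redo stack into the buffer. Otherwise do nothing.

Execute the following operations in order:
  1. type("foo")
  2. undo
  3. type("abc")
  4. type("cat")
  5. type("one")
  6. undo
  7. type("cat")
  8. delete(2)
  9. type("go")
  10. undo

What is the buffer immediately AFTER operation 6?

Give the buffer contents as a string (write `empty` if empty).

After op 1 (type): buf='foo' undo_depth=1 redo_depth=0
After op 2 (undo): buf='(empty)' undo_depth=0 redo_depth=1
After op 3 (type): buf='abc' undo_depth=1 redo_depth=0
After op 4 (type): buf='abccat' undo_depth=2 redo_depth=0
After op 5 (type): buf='abccatone' undo_depth=3 redo_depth=0
After op 6 (undo): buf='abccat' undo_depth=2 redo_depth=1

Answer: abccat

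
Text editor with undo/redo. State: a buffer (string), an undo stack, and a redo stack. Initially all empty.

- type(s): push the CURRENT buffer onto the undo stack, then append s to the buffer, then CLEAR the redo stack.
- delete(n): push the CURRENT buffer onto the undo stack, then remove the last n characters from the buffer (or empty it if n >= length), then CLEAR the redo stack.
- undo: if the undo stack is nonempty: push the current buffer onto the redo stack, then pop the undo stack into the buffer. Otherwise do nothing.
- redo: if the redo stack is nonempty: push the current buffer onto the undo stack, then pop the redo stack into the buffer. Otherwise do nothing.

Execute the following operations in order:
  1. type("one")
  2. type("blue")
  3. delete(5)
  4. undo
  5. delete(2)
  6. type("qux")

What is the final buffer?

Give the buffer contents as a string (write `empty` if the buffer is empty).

After op 1 (type): buf='one' undo_depth=1 redo_depth=0
After op 2 (type): buf='oneblue' undo_depth=2 redo_depth=0
After op 3 (delete): buf='on' undo_depth=3 redo_depth=0
After op 4 (undo): buf='oneblue' undo_depth=2 redo_depth=1
After op 5 (delete): buf='onebl' undo_depth=3 redo_depth=0
After op 6 (type): buf='oneblqux' undo_depth=4 redo_depth=0

Answer: oneblqux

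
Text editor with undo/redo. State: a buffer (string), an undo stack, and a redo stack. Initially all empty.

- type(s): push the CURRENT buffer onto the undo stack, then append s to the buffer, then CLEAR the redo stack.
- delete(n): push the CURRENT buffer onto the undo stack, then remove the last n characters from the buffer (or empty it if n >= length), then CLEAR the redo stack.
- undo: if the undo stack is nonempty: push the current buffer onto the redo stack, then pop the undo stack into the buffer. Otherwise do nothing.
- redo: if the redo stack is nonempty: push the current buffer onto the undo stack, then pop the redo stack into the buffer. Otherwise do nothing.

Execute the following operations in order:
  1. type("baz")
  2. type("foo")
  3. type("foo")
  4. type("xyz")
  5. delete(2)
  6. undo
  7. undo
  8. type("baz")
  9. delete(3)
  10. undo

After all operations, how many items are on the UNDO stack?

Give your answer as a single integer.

After op 1 (type): buf='baz' undo_depth=1 redo_depth=0
After op 2 (type): buf='bazfoo' undo_depth=2 redo_depth=0
After op 3 (type): buf='bazfoofoo' undo_depth=3 redo_depth=0
After op 4 (type): buf='bazfoofooxyz' undo_depth=4 redo_depth=0
After op 5 (delete): buf='bazfoofoox' undo_depth=5 redo_depth=0
After op 6 (undo): buf='bazfoofooxyz' undo_depth=4 redo_depth=1
After op 7 (undo): buf='bazfoofoo' undo_depth=3 redo_depth=2
After op 8 (type): buf='bazfoofoobaz' undo_depth=4 redo_depth=0
After op 9 (delete): buf='bazfoofoo' undo_depth=5 redo_depth=0
After op 10 (undo): buf='bazfoofoobaz' undo_depth=4 redo_depth=1

Answer: 4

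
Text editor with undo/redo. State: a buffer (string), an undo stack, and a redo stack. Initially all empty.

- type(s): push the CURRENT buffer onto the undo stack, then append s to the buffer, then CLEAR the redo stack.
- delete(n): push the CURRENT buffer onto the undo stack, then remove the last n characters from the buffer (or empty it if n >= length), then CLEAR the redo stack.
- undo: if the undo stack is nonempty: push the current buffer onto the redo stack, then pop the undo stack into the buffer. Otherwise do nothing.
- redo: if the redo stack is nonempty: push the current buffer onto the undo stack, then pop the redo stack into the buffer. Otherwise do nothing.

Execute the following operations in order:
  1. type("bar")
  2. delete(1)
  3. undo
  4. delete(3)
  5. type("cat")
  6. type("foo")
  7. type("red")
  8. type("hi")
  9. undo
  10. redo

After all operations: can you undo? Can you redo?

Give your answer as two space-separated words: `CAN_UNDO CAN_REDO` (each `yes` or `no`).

After op 1 (type): buf='bar' undo_depth=1 redo_depth=0
After op 2 (delete): buf='ba' undo_depth=2 redo_depth=0
After op 3 (undo): buf='bar' undo_depth=1 redo_depth=1
After op 4 (delete): buf='(empty)' undo_depth=2 redo_depth=0
After op 5 (type): buf='cat' undo_depth=3 redo_depth=0
After op 6 (type): buf='catfoo' undo_depth=4 redo_depth=0
After op 7 (type): buf='catfoored' undo_depth=5 redo_depth=0
After op 8 (type): buf='catfooredhi' undo_depth=6 redo_depth=0
After op 9 (undo): buf='catfoored' undo_depth=5 redo_depth=1
After op 10 (redo): buf='catfooredhi' undo_depth=6 redo_depth=0

Answer: yes no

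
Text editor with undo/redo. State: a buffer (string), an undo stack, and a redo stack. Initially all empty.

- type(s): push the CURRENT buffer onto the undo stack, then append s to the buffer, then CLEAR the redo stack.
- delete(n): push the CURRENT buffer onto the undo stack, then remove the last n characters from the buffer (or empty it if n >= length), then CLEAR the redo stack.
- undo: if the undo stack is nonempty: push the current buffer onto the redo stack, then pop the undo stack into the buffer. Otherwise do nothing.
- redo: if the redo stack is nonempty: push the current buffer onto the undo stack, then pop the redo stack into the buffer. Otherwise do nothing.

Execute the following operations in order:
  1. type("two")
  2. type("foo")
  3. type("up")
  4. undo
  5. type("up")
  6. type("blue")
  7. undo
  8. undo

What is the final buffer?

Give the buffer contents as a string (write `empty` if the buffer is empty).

Answer: twofoo

Derivation:
After op 1 (type): buf='two' undo_depth=1 redo_depth=0
After op 2 (type): buf='twofoo' undo_depth=2 redo_depth=0
After op 3 (type): buf='twofooup' undo_depth=3 redo_depth=0
After op 4 (undo): buf='twofoo' undo_depth=2 redo_depth=1
After op 5 (type): buf='twofooup' undo_depth=3 redo_depth=0
After op 6 (type): buf='twofooupblue' undo_depth=4 redo_depth=0
After op 7 (undo): buf='twofooup' undo_depth=3 redo_depth=1
After op 8 (undo): buf='twofoo' undo_depth=2 redo_depth=2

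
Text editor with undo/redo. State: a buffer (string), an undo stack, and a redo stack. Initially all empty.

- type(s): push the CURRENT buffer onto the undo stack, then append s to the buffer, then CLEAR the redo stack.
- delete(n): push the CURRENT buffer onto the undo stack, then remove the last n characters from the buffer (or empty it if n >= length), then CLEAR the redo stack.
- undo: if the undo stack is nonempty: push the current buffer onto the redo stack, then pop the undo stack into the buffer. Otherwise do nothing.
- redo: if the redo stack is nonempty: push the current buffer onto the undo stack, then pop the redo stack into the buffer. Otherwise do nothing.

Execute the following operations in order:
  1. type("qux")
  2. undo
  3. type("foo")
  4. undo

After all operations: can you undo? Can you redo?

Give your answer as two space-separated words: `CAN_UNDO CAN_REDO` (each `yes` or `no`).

After op 1 (type): buf='qux' undo_depth=1 redo_depth=0
After op 2 (undo): buf='(empty)' undo_depth=0 redo_depth=1
After op 3 (type): buf='foo' undo_depth=1 redo_depth=0
After op 4 (undo): buf='(empty)' undo_depth=0 redo_depth=1

Answer: no yes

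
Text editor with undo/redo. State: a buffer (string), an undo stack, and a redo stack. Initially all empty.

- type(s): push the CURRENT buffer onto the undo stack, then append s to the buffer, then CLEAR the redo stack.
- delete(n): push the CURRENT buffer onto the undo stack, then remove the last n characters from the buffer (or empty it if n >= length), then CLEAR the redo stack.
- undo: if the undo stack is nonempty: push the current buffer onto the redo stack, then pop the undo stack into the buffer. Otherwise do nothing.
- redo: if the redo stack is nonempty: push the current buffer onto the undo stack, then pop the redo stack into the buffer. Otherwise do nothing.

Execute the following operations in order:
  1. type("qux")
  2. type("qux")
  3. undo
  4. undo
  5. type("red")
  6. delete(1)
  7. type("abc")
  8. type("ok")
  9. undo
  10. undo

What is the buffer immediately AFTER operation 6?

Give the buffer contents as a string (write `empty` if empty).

After op 1 (type): buf='qux' undo_depth=1 redo_depth=0
After op 2 (type): buf='quxqux' undo_depth=2 redo_depth=0
After op 3 (undo): buf='qux' undo_depth=1 redo_depth=1
After op 4 (undo): buf='(empty)' undo_depth=0 redo_depth=2
After op 5 (type): buf='red' undo_depth=1 redo_depth=0
After op 6 (delete): buf='re' undo_depth=2 redo_depth=0

Answer: re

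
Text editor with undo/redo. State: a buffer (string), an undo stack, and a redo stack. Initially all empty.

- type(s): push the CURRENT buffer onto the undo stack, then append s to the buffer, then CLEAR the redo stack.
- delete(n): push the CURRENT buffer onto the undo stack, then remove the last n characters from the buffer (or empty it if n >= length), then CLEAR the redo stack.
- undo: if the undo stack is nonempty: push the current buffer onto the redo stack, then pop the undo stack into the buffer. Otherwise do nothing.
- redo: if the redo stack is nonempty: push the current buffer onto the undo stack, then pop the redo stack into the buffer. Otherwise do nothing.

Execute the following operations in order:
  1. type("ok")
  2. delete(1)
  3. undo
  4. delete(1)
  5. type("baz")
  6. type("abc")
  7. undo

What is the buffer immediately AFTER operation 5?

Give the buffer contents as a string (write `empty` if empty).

Answer: obaz

Derivation:
After op 1 (type): buf='ok' undo_depth=1 redo_depth=0
After op 2 (delete): buf='o' undo_depth=2 redo_depth=0
After op 3 (undo): buf='ok' undo_depth=1 redo_depth=1
After op 4 (delete): buf='o' undo_depth=2 redo_depth=0
After op 5 (type): buf='obaz' undo_depth=3 redo_depth=0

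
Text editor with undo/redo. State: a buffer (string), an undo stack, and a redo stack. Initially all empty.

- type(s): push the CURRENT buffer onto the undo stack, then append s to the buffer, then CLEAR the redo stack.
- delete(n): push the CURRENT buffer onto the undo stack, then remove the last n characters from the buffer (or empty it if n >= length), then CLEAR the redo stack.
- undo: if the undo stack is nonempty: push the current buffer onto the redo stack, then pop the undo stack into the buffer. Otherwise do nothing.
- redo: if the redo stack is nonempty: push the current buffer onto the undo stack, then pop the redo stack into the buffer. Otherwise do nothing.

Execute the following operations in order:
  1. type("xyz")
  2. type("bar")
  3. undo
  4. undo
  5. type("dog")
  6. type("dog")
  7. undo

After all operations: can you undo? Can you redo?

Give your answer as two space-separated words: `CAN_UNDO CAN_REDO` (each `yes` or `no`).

After op 1 (type): buf='xyz' undo_depth=1 redo_depth=0
After op 2 (type): buf='xyzbar' undo_depth=2 redo_depth=0
After op 3 (undo): buf='xyz' undo_depth=1 redo_depth=1
After op 4 (undo): buf='(empty)' undo_depth=0 redo_depth=2
After op 5 (type): buf='dog' undo_depth=1 redo_depth=0
After op 6 (type): buf='dogdog' undo_depth=2 redo_depth=0
After op 7 (undo): buf='dog' undo_depth=1 redo_depth=1

Answer: yes yes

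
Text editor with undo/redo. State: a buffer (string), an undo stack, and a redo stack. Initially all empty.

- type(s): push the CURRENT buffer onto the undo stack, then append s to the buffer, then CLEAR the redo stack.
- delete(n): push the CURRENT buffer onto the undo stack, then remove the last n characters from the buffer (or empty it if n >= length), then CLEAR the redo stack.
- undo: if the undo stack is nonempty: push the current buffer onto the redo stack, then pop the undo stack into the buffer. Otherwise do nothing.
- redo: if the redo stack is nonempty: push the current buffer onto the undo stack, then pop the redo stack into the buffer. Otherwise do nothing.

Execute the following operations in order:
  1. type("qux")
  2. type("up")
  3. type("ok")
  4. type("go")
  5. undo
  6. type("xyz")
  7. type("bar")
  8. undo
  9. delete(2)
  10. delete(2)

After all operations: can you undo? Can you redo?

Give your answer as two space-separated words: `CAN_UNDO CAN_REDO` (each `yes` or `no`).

After op 1 (type): buf='qux' undo_depth=1 redo_depth=0
After op 2 (type): buf='quxup' undo_depth=2 redo_depth=0
After op 3 (type): buf='quxupok' undo_depth=3 redo_depth=0
After op 4 (type): buf='quxupokgo' undo_depth=4 redo_depth=0
After op 5 (undo): buf='quxupok' undo_depth=3 redo_depth=1
After op 6 (type): buf='quxupokxyz' undo_depth=4 redo_depth=0
After op 7 (type): buf='quxupokxyzbar' undo_depth=5 redo_depth=0
After op 8 (undo): buf='quxupokxyz' undo_depth=4 redo_depth=1
After op 9 (delete): buf='quxupokx' undo_depth=5 redo_depth=0
After op 10 (delete): buf='quxupo' undo_depth=6 redo_depth=0

Answer: yes no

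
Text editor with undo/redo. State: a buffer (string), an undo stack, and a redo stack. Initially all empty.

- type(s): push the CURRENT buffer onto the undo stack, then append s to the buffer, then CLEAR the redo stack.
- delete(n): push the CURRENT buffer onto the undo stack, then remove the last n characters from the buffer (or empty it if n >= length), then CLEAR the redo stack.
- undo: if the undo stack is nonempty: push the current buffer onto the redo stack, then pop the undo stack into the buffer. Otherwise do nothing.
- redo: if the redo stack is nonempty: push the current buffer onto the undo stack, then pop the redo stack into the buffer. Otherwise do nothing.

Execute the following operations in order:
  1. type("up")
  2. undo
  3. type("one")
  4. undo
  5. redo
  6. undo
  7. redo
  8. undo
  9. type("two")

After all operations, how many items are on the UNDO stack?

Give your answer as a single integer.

After op 1 (type): buf='up' undo_depth=1 redo_depth=0
After op 2 (undo): buf='(empty)' undo_depth=0 redo_depth=1
After op 3 (type): buf='one' undo_depth=1 redo_depth=0
After op 4 (undo): buf='(empty)' undo_depth=0 redo_depth=1
After op 5 (redo): buf='one' undo_depth=1 redo_depth=0
After op 6 (undo): buf='(empty)' undo_depth=0 redo_depth=1
After op 7 (redo): buf='one' undo_depth=1 redo_depth=0
After op 8 (undo): buf='(empty)' undo_depth=0 redo_depth=1
After op 9 (type): buf='two' undo_depth=1 redo_depth=0

Answer: 1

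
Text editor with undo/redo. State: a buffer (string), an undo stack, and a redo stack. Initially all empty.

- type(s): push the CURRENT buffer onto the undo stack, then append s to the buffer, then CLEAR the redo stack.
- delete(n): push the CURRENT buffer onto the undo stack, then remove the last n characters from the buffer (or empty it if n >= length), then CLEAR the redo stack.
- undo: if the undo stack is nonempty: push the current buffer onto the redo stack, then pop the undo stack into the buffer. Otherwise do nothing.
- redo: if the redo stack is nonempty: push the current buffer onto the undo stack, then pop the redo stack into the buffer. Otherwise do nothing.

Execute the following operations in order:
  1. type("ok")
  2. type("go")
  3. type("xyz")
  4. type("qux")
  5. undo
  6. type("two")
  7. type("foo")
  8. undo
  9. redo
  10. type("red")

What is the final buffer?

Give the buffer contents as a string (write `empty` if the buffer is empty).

After op 1 (type): buf='ok' undo_depth=1 redo_depth=0
After op 2 (type): buf='okgo' undo_depth=2 redo_depth=0
After op 3 (type): buf='okgoxyz' undo_depth=3 redo_depth=0
After op 4 (type): buf='okgoxyzqux' undo_depth=4 redo_depth=0
After op 5 (undo): buf='okgoxyz' undo_depth=3 redo_depth=1
After op 6 (type): buf='okgoxyztwo' undo_depth=4 redo_depth=0
After op 7 (type): buf='okgoxyztwofoo' undo_depth=5 redo_depth=0
After op 8 (undo): buf='okgoxyztwo' undo_depth=4 redo_depth=1
After op 9 (redo): buf='okgoxyztwofoo' undo_depth=5 redo_depth=0
After op 10 (type): buf='okgoxyztwofoored' undo_depth=6 redo_depth=0

Answer: okgoxyztwofoored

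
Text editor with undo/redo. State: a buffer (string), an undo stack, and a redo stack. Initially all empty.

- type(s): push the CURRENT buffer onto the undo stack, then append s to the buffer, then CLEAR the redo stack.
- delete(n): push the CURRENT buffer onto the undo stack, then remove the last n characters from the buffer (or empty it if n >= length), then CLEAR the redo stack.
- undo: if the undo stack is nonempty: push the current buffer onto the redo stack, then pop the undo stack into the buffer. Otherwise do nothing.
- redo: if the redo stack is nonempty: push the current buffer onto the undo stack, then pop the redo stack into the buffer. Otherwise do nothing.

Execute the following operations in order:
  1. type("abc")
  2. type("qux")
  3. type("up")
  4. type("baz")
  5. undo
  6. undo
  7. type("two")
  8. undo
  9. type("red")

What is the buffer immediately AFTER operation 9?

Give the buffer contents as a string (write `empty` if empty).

After op 1 (type): buf='abc' undo_depth=1 redo_depth=0
After op 2 (type): buf='abcqux' undo_depth=2 redo_depth=0
After op 3 (type): buf='abcquxup' undo_depth=3 redo_depth=0
After op 4 (type): buf='abcquxupbaz' undo_depth=4 redo_depth=0
After op 5 (undo): buf='abcquxup' undo_depth=3 redo_depth=1
After op 6 (undo): buf='abcqux' undo_depth=2 redo_depth=2
After op 7 (type): buf='abcquxtwo' undo_depth=3 redo_depth=0
After op 8 (undo): buf='abcqux' undo_depth=2 redo_depth=1
After op 9 (type): buf='abcquxred' undo_depth=3 redo_depth=0

Answer: abcquxred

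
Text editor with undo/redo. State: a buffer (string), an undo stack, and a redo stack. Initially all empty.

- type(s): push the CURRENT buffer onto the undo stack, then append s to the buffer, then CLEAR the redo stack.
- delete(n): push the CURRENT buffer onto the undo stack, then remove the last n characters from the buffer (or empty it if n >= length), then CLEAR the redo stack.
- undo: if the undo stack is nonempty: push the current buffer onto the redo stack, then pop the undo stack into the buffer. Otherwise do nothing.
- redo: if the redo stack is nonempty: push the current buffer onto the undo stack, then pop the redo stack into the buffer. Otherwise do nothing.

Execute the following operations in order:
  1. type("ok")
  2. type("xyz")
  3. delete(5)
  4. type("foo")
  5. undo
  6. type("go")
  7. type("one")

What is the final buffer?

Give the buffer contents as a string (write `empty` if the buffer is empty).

After op 1 (type): buf='ok' undo_depth=1 redo_depth=0
After op 2 (type): buf='okxyz' undo_depth=2 redo_depth=0
After op 3 (delete): buf='(empty)' undo_depth=3 redo_depth=0
After op 4 (type): buf='foo' undo_depth=4 redo_depth=0
After op 5 (undo): buf='(empty)' undo_depth=3 redo_depth=1
After op 6 (type): buf='go' undo_depth=4 redo_depth=0
After op 7 (type): buf='goone' undo_depth=5 redo_depth=0

Answer: goone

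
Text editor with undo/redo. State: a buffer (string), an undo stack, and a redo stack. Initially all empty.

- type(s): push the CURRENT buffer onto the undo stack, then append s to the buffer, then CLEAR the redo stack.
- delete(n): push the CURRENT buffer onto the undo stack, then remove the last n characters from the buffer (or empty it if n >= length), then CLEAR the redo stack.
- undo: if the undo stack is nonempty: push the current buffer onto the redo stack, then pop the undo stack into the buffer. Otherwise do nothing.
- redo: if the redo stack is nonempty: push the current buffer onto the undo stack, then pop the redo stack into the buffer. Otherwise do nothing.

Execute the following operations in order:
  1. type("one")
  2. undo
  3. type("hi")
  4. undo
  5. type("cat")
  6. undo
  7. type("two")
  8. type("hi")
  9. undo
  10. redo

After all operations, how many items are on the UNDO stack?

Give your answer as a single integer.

After op 1 (type): buf='one' undo_depth=1 redo_depth=0
After op 2 (undo): buf='(empty)' undo_depth=0 redo_depth=1
After op 3 (type): buf='hi' undo_depth=1 redo_depth=0
After op 4 (undo): buf='(empty)' undo_depth=0 redo_depth=1
After op 5 (type): buf='cat' undo_depth=1 redo_depth=0
After op 6 (undo): buf='(empty)' undo_depth=0 redo_depth=1
After op 7 (type): buf='two' undo_depth=1 redo_depth=0
After op 8 (type): buf='twohi' undo_depth=2 redo_depth=0
After op 9 (undo): buf='two' undo_depth=1 redo_depth=1
After op 10 (redo): buf='twohi' undo_depth=2 redo_depth=0

Answer: 2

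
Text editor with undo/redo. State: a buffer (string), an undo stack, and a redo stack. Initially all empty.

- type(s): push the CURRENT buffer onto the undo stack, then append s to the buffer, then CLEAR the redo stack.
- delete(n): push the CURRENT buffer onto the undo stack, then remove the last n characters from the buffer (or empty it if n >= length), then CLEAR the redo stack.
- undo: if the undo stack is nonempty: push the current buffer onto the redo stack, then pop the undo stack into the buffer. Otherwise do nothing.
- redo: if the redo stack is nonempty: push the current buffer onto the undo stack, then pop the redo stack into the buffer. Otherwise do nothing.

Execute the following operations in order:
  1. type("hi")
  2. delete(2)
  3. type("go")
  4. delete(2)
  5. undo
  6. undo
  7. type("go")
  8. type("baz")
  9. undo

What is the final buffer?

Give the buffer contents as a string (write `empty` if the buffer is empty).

Answer: go

Derivation:
After op 1 (type): buf='hi' undo_depth=1 redo_depth=0
After op 2 (delete): buf='(empty)' undo_depth=2 redo_depth=0
After op 3 (type): buf='go' undo_depth=3 redo_depth=0
After op 4 (delete): buf='(empty)' undo_depth=4 redo_depth=0
After op 5 (undo): buf='go' undo_depth=3 redo_depth=1
After op 6 (undo): buf='(empty)' undo_depth=2 redo_depth=2
After op 7 (type): buf='go' undo_depth=3 redo_depth=0
After op 8 (type): buf='gobaz' undo_depth=4 redo_depth=0
After op 9 (undo): buf='go' undo_depth=3 redo_depth=1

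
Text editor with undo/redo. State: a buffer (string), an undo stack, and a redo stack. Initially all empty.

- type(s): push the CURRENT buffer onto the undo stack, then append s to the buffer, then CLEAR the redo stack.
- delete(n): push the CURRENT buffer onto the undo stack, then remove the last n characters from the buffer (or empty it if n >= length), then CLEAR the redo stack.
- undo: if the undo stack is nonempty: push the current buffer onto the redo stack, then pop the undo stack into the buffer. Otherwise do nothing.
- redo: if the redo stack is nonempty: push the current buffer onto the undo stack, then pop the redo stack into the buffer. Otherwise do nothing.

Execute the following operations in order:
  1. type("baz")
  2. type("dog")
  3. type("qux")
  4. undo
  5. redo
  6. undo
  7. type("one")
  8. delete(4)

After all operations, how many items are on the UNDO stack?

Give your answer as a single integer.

After op 1 (type): buf='baz' undo_depth=1 redo_depth=0
After op 2 (type): buf='bazdog' undo_depth=2 redo_depth=0
After op 3 (type): buf='bazdogqux' undo_depth=3 redo_depth=0
After op 4 (undo): buf='bazdog' undo_depth=2 redo_depth=1
After op 5 (redo): buf='bazdogqux' undo_depth=3 redo_depth=0
After op 6 (undo): buf='bazdog' undo_depth=2 redo_depth=1
After op 7 (type): buf='bazdogone' undo_depth=3 redo_depth=0
After op 8 (delete): buf='bazdo' undo_depth=4 redo_depth=0

Answer: 4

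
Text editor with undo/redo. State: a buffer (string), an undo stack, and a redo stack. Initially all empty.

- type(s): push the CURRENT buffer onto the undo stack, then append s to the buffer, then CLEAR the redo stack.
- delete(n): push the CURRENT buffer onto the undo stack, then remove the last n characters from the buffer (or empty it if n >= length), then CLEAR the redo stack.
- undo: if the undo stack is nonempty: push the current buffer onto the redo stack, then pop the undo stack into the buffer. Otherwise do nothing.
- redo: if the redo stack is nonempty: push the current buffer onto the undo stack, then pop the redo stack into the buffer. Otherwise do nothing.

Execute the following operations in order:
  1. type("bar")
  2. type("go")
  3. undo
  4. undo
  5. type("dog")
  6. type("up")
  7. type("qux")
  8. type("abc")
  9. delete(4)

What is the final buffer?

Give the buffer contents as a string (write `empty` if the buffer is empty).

Answer: dogupqu

Derivation:
After op 1 (type): buf='bar' undo_depth=1 redo_depth=0
After op 2 (type): buf='bargo' undo_depth=2 redo_depth=0
After op 3 (undo): buf='bar' undo_depth=1 redo_depth=1
After op 4 (undo): buf='(empty)' undo_depth=0 redo_depth=2
After op 5 (type): buf='dog' undo_depth=1 redo_depth=0
After op 6 (type): buf='dogup' undo_depth=2 redo_depth=0
After op 7 (type): buf='dogupqux' undo_depth=3 redo_depth=0
After op 8 (type): buf='dogupquxabc' undo_depth=4 redo_depth=0
After op 9 (delete): buf='dogupqu' undo_depth=5 redo_depth=0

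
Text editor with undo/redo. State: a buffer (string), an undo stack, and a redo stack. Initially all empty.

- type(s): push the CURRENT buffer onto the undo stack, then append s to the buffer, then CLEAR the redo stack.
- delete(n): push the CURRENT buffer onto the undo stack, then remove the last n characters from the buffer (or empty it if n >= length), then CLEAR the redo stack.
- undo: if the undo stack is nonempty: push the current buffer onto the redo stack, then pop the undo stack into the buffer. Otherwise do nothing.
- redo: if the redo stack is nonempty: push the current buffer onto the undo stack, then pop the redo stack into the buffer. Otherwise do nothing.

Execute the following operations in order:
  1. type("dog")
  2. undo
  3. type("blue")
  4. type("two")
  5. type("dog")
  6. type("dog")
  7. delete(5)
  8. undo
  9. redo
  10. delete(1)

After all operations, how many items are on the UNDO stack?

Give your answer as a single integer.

Answer: 6

Derivation:
After op 1 (type): buf='dog' undo_depth=1 redo_depth=0
After op 2 (undo): buf='(empty)' undo_depth=0 redo_depth=1
After op 3 (type): buf='blue' undo_depth=1 redo_depth=0
After op 4 (type): buf='bluetwo' undo_depth=2 redo_depth=0
After op 5 (type): buf='bluetwodog' undo_depth=3 redo_depth=0
After op 6 (type): buf='bluetwodogdog' undo_depth=4 redo_depth=0
After op 7 (delete): buf='bluetwod' undo_depth=5 redo_depth=0
After op 8 (undo): buf='bluetwodogdog' undo_depth=4 redo_depth=1
After op 9 (redo): buf='bluetwod' undo_depth=5 redo_depth=0
After op 10 (delete): buf='bluetwo' undo_depth=6 redo_depth=0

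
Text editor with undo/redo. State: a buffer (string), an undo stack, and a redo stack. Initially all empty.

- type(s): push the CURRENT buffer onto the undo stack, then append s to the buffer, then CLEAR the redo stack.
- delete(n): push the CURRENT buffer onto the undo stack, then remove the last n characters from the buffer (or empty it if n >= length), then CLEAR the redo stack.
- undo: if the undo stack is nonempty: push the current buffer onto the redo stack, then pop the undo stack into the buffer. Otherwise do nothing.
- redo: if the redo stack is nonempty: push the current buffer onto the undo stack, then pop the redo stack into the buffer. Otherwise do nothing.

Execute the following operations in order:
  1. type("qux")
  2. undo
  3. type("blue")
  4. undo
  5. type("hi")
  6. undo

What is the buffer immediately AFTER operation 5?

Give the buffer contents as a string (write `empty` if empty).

After op 1 (type): buf='qux' undo_depth=1 redo_depth=0
After op 2 (undo): buf='(empty)' undo_depth=0 redo_depth=1
After op 3 (type): buf='blue' undo_depth=1 redo_depth=0
After op 4 (undo): buf='(empty)' undo_depth=0 redo_depth=1
After op 5 (type): buf='hi' undo_depth=1 redo_depth=0

Answer: hi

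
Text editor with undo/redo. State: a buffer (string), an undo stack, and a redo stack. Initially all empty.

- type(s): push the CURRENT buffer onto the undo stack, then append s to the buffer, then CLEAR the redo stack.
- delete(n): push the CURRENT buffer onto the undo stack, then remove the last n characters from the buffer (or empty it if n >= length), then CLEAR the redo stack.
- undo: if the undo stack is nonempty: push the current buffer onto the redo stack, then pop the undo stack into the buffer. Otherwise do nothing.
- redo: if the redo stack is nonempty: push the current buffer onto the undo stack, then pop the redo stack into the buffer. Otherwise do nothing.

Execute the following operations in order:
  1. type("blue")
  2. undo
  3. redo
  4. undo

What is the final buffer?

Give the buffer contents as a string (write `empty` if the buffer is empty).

After op 1 (type): buf='blue' undo_depth=1 redo_depth=0
After op 2 (undo): buf='(empty)' undo_depth=0 redo_depth=1
After op 3 (redo): buf='blue' undo_depth=1 redo_depth=0
After op 4 (undo): buf='(empty)' undo_depth=0 redo_depth=1

Answer: empty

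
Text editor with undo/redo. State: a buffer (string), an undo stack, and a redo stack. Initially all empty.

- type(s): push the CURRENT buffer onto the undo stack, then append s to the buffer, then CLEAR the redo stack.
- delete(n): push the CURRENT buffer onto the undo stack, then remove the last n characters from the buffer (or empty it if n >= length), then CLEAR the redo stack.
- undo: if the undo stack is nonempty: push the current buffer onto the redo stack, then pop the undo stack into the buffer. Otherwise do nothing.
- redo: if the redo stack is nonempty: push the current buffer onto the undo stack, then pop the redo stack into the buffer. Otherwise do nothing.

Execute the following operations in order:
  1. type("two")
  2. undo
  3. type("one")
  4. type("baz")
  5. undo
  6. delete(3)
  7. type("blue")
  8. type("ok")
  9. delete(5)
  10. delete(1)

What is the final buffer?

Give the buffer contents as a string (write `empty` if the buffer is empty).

Answer: empty

Derivation:
After op 1 (type): buf='two' undo_depth=1 redo_depth=0
After op 2 (undo): buf='(empty)' undo_depth=0 redo_depth=1
After op 3 (type): buf='one' undo_depth=1 redo_depth=0
After op 4 (type): buf='onebaz' undo_depth=2 redo_depth=0
After op 5 (undo): buf='one' undo_depth=1 redo_depth=1
After op 6 (delete): buf='(empty)' undo_depth=2 redo_depth=0
After op 7 (type): buf='blue' undo_depth=3 redo_depth=0
After op 8 (type): buf='blueok' undo_depth=4 redo_depth=0
After op 9 (delete): buf='b' undo_depth=5 redo_depth=0
After op 10 (delete): buf='(empty)' undo_depth=6 redo_depth=0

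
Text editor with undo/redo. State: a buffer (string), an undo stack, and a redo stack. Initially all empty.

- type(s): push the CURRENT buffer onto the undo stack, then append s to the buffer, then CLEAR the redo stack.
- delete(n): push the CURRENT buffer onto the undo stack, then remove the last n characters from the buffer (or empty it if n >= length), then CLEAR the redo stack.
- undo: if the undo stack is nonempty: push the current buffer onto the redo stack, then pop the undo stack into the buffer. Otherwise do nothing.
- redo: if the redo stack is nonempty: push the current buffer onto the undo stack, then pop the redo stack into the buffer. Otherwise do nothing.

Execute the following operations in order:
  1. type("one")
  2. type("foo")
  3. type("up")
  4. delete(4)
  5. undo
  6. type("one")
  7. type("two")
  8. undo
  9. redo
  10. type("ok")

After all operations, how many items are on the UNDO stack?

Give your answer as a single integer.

After op 1 (type): buf='one' undo_depth=1 redo_depth=0
After op 2 (type): buf='onefoo' undo_depth=2 redo_depth=0
After op 3 (type): buf='onefooup' undo_depth=3 redo_depth=0
After op 4 (delete): buf='onef' undo_depth=4 redo_depth=0
After op 5 (undo): buf='onefooup' undo_depth=3 redo_depth=1
After op 6 (type): buf='onefooupone' undo_depth=4 redo_depth=0
After op 7 (type): buf='onefoouponetwo' undo_depth=5 redo_depth=0
After op 8 (undo): buf='onefooupone' undo_depth=4 redo_depth=1
After op 9 (redo): buf='onefoouponetwo' undo_depth=5 redo_depth=0
After op 10 (type): buf='onefoouponetwook' undo_depth=6 redo_depth=0

Answer: 6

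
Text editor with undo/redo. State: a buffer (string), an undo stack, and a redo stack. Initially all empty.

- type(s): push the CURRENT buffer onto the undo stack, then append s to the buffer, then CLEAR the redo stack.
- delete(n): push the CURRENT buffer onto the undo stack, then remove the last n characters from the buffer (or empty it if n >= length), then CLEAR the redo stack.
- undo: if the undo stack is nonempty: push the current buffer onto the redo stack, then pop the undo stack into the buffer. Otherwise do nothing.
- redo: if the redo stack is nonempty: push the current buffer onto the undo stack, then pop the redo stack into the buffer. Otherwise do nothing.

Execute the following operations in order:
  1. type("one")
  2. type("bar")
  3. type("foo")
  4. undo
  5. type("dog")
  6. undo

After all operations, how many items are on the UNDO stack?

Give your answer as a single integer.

Answer: 2

Derivation:
After op 1 (type): buf='one' undo_depth=1 redo_depth=0
After op 2 (type): buf='onebar' undo_depth=2 redo_depth=0
After op 3 (type): buf='onebarfoo' undo_depth=3 redo_depth=0
After op 4 (undo): buf='onebar' undo_depth=2 redo_depth=1
After op 5 (type): buf='onebardog' undo_depth=3 redo_depth=0
After op 6 (undo): buf='onebar' undo_depth=2 redo_depth=1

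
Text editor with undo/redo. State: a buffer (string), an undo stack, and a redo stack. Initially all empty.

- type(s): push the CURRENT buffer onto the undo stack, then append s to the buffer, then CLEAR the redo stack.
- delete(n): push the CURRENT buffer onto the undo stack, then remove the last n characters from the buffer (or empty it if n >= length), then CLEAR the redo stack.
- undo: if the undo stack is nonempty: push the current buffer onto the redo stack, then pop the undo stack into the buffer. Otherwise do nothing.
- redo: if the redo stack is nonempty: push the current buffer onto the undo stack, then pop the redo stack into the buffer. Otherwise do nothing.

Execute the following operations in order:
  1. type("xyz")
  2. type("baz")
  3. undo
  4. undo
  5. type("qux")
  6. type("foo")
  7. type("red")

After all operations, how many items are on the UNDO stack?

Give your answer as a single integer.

Answer: 3

Derivation:
After op 1 (type): buf='xyz' undo_depth=1 redo_depth=0
After op 2 (type): buf='xyzbaz' undo_depth=2 redo_depth=0
After op 3 (undo): buf='xyz' undo_depth=1 redo_depth=1
After op 4 (undo): buf='(empty)' undo_depth=0 redo_depth=2
After op 5 (type): buf='qux' undo_depth=1 redo_depth=0
After op 6 (type): buf='quxfoo' undo_depth=2 redo_depth=0
After op 7 (type): buf='quxfoored' undo_depth=3 redo_depth=0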